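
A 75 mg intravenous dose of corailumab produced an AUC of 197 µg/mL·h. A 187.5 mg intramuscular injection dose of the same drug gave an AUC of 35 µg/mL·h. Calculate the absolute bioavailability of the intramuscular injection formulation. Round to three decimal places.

F = (AUC_ev / D_ev) / (AUC_iv / D_iv)
  = (35/187.5) / (197/75)
  = 0.186667 / 2.62667 = 0.0711

F = 0.071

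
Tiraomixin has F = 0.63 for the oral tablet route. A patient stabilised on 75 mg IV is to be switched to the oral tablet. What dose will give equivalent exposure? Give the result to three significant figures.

D_oral = 119 mg

For equal systemic exposure: F × D_ev = D_iv
D_ev = D_iv / F = 75 / 0.63 = 119.048 mg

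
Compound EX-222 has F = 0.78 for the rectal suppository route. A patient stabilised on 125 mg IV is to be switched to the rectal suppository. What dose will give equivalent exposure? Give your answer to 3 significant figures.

D_rectal = 160 mg

For equal systemic exposure: F × D_ev = D_iv
D_ev = D_iv / F = 125 / 0.78 = 160.256 mg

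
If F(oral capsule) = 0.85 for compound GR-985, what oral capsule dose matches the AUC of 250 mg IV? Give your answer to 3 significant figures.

For equal systemic exposure: F × D_ev = D_iv
D_ev = D_iv / F = 250 / 0.85 = 294.118 mg

D_oral = 294 mg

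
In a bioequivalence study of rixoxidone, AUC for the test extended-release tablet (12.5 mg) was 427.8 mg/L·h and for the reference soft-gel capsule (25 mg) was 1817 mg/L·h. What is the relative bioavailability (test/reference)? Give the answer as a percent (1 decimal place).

F_rel = 47.1%

F_rel = (AUC_test/D_test) / (AUC_ref/D_ref)
      = (427.8/12.5) / (1817/25)
      = 34.224 / 72.68 = 0.4709 = 47.09%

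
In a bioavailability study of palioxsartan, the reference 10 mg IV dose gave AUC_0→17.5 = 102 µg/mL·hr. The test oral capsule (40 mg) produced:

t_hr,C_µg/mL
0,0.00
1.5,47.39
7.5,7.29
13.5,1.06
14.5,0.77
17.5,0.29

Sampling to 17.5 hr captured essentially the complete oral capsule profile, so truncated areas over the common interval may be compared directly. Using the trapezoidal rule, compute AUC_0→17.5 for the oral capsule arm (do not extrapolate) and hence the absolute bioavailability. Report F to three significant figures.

Trapezoidal AUC_0→17.5 (oral capsule):
  [0→1.5]: (0.00+47.39)/2 × 1.5 = 35.5425
  [1.5→7.5]: (47.39+7.29)/2 × 6 = 164.04
  [7.5→13.5]: (7.29+1.06)/2 × 6 = 25.05
  [13.5→14.5]: (1.06+0.77)/2 × 1 = 0.915
  [14.5→17.5]: (0.77+0.29)/2 × 3 = 1.59
  Sum = 227.1375 µg/mL·hr
F = (AUC_ev/D_ev)/(AUC_iv/D_iv) = (227.1375/40)/(102/10) = 5.6784375/10.2 = 0.5567

F = 0.557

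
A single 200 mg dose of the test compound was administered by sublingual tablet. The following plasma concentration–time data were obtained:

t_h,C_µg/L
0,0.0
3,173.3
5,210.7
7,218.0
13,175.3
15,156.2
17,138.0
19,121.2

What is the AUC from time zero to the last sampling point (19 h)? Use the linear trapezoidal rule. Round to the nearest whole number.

Trapezoidal AUC_0→19:
  [0→3]: (0.0+173.3)/2 × 3 = 259.95
  [3→5]: (173.3+210.7)/2 × 2 = 384.0
  [5→7]: (210.7+218.0)/2 × 2 = 428.7
  [7→13]: (218.0+175.3)/2 × 6 = 1179.9
  [13→15]: (175.3+156.2)/2 × 2 = 331.5
  [15→17]: (156.2+138.0)/2 × 2 = 294.2
  [17→19]: (138.0+121.2)/2 × 2 = 259.2
  Sum = 3137.45 µg/L·h

AUC = 3137 µg/L·h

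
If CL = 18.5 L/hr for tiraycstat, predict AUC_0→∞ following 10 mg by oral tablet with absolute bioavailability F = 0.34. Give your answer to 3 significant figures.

AUC_0→∞ = F × Dose / CL
        = 0.34 × 10 / 18.5 = 0.183784 mg/L·hr

AUC = 0.184 mg/L·hr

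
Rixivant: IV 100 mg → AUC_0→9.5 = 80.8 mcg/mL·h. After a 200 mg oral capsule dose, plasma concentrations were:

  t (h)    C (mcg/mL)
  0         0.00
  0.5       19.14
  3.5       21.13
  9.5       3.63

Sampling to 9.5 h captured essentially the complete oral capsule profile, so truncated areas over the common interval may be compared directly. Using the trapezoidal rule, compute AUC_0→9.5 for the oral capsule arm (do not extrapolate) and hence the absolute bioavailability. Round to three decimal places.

Trapezoidal AUC_0→9.5 (oral capsule):
  [0→0.5]: (0.00+19.14)/2 × 0.5 = 4.785
  [0.5→3.5]: (19.14+21.13)/2 × 3 = 60.405
  [3.5→9.5]: (21.13+3.63)/2 × 6 = 74.28
  Sum = 139.47 mcg/mL·h
F = (AUC_ev/D_ev)/(AUC_iv/D_iv) = (139.47/200)/(80.8/100) = 0.69735/0.808 = 0.8631

F = 0.863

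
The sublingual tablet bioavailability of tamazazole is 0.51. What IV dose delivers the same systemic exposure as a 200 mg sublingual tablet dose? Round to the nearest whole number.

Systemic exposure from an extravascular dose = F × D_ev, so the equivalent IV dose is F × D_ev.
D_iv = F × D_ev = 0.51 × 200 = 102 mg

D_iv = 102 mg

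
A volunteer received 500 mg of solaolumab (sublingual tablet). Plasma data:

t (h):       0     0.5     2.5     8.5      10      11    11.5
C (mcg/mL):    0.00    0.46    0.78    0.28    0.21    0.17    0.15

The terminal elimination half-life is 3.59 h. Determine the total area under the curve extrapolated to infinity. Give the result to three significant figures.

Trapezoidal AUC_0→11.5:
  [0→0.5]: (0.00+0.46)/2 × 0.5 = 0.115
  [0.5→2.5]: (0.46+0.78)/2 × 2 = 1.24
  [2.5→8.5]: (0.78+0.28)/2 × 6 = 3.18
  [8.5→10]: (0.28+0.21)/2 × 1.5 = 0.3675
  [10→11]: (0.21+0.17)/2 × 1 = 0.19
  [11→11.5]: (0.17+0.15)/2 × 0.5 = 0.08
  Sum = 5.1725 mcg/mL·h
k_e = ln2 / t½ = 0.693147 / 3.59 = 0.1931 h^-1
Extrapolated tail: C_last / k_e = 0.15 / 0.1931 = 0.777
AUC_0→∞ = 5.1725 + 0.777 = 5.9495 mcg/mL·h

AUC = 5.95 mcg/mL·h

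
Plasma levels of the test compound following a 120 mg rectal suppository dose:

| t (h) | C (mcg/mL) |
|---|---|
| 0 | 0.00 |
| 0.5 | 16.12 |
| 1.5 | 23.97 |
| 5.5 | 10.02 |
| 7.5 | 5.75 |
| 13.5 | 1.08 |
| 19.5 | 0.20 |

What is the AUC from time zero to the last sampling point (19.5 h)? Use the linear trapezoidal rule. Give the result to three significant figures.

Trapezoidal AUC_0→19.5:
  [0→0.5]: (0.00+16.12)/2 × 0.5 = 4.03
  [0.5→1.5]: (16.12+23.97)/2 × 1 = 20.045
  [1.5→5.5]: (23.97+10.02)/2 × 4 = 67.98
  [5.5→7.5]: (10.02+5.75)/2 × 2 = 15.77
  [7.5→13.5]: (5.75+1.08)/2 × 6 = 20.49
  [13.5→19.5]: (1.08+0.20)/2 × 6 = 3.84
  Sum = 132.155 mcg/mL·h

AUC = 132 mcg/mL·h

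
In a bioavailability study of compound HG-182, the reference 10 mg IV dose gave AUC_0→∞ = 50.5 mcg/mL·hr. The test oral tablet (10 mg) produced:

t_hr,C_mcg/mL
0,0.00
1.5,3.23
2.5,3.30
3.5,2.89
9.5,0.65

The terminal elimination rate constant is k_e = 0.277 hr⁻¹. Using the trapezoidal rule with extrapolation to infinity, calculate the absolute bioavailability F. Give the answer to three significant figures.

F = 0.431

Trapezoidal AUC_0→9.5 (oral tablet):
  [0→1.5]: (0.00+3.23)/2 × 1.5 = 2.4225
  [1.5→2.5]: (3.23+3.30)/2 × 1 = 3.265
  [2.5→3.5]: (3.30+2.89)/2 × 1 = 3.095
  [3.5→9.5]: (2.89+0.65)/2 × 6 = 10.62
  Sum = 19.4025 mcg/mL·hr
Tail: C_last/k_e = 0.65/0.277 = 2.347
AUC_0→∞ (oral tablet) = 19.4025 + 2.347 = 21.7495 mcg/mL·hr
F = (AUC_ev/D_ev)/(AUC_iv/D_iv) = (21.7495/10)/(50.5/10) = 2.17495/5.05 = 0.4307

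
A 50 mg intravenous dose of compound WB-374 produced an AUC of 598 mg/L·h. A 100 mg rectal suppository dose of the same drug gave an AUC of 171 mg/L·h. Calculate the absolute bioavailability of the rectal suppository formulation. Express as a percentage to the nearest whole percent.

F = (AUC_ev / D_ev) / (AUC_iv / D_iv)
  = (171/100) / (598/50)
  = 1.71 / 11.96 = 0.1430
  = 14.30%

F = 14%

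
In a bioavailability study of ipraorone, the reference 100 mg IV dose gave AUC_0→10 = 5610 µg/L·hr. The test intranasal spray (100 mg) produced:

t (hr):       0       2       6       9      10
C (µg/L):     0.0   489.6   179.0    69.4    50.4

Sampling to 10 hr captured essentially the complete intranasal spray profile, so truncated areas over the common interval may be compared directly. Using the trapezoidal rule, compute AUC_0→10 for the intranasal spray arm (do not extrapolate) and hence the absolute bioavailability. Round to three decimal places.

Trapezoidal AUC_0→10 (intranasal spray):
  [0→2]: (0.0+489.6)/2 × 2 = 489.6
  [2→6]: (489.6+179.0)/2 × 4 = 1337.2
  [6→9]: (179.0+69.4)/2 × 3 = 372.6
  [9→10]: (69.4+50.4)/2 × 1 = 59.9
  Sum = 2259.3 µg/L·hr
F = (AUC_ev/D_ev)/(AUC_iv/D_iv) = (2259.3/100)/(5610/100) = 22.593/56.1 = 0.4027

F = 0.403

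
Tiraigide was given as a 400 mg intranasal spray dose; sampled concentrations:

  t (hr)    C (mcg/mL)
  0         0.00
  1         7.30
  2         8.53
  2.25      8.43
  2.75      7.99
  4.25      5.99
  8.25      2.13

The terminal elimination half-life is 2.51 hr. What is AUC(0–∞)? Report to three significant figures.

Trapezoidal AUC_0→8.25:
  [0→1]: (0.00+7.30)/2 × 1 = 3.65
  [1→2]: (7.30+8.53)/2 × 1 = 7.915
  [2→2.25]: (8.53+8.43)/2 × 0.25 = 2.12
  [2.25→2.75]: (8.43+7.99)/2 × 0.5 = 4.105
  [2.75→4.25]: (7.99+5.99)/2 × 1.5 = 10.485
  [4.25→8.25]: (5.99+2.13)/2 × 4 = 16.24
  Sum = 44.515 mcg/mL·hr
k_e = ln2 / t½ = 0.693147 / 2.51 = 0.2762 hr^-1
Extrapolated tail: C_last / k_e = 2.13 / 0.2762 = 7.712
AUC_0→∞ = 44.515 + 7.712 = 52.227 mcg/mL·hr

AUC = 52.2 mcg/mL·hr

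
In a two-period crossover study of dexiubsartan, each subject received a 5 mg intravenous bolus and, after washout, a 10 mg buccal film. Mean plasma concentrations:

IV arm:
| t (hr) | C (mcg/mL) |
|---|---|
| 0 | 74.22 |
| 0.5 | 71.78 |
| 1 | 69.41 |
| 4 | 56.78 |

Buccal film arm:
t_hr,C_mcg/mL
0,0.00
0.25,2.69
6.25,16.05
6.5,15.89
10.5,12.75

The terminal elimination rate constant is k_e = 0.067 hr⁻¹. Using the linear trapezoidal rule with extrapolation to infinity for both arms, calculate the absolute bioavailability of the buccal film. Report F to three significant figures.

F = 0.139

Trapezoidal AUC_0→4 (IV):
  [0→0.5]: (74.22+71.78)/2 × 0.5 = 36.5
  [0.5→1]: (71.78+69.41)/2 × 0.5 = 35.2975
  [1→4]: (69.41+56.78)/2 × 3 = 189.285
  Sum = 261.0825 mcg/mL·hr
IV tail: 56.78/0.067 = 847.463; AUC_iv,0→∞ = 261.0825 + 847.463 = 1108.5455 mcg/mL·hr
Trapezoidal AUC_0→10.5 (buccal film):
  [0→0.25]: (0.00+2.69)/2 × 0.25 = 0.33625
  [0.25→6.25]: (2.69+16.05)/2 × 6 = 56.22
  [6.25→6.5]: (16.05+15.89)/2 × 0.25 = 3.9925
  [6.5→10.5]: (15.89+12.75)/2 × 4 = 57.28
  Sum = 117.82875 mcg/mL·hr
buccal film tail: 12.75/0.067 = 190.299; AUC_ev,0→∞ = 117.82875 + 190.299 = 308.12775 mcg/mL·hr
F = (AUC_ev/D_ev)/(AUC_iv/D_iv) = (308.12775/10)/(1108.5455/5) = 30.812775/221.7091 = 0.1390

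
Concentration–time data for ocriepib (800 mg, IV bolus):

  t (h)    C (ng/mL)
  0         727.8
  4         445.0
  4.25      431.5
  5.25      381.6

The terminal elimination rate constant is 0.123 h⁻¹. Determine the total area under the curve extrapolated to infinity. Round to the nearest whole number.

Trapezoidal AUC_0→5.25:
  [0→4]: (727.8+445.0)/2 × 4 = 2345.6
  [4→4.25]: (445.0+431.5)/2 × 0.25 = 109.5625
  [4.25→5.25]: (431.5+381.6)/2 × 1 = 406.55
  Sum = 2861.7125 ng/mL·h
Extrapolated tail: C_last / k_e = 381.6 / 0.123 = 3102.439
AUC_0→∞ = 2861.7125 + 3102.439 = 5964.1515 ng/mL·h

AUC = 5964 ng/mL·h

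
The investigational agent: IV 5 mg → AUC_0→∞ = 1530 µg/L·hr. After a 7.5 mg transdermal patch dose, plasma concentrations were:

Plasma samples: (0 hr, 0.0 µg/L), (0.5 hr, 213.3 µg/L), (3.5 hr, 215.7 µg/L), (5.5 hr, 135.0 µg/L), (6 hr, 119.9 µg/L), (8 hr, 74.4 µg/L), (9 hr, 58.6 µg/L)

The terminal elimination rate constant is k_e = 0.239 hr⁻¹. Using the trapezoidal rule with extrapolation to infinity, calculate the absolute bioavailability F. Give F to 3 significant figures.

Trapezoidal AUC_0→9 (transdermal patch):
  [0→0.5]: (0.0+213.3)/2 × 0.5 = 53.325
  [0.5→3.5]: (213.3+215.7)/2 × 3 = 643.5
  [3.5→5.5]: (215.7+135.0)/2 × 2 = 350.7
  [5.5→6]: (135.0+119.9)/2 × 0.5 = 63.725
  [6→8]: (119.9+74.4)/2 × 2 = 194.3
  [8→9]: (74.4+58.6)/2 × 1 = 66.5
  Sum = 1372.05 µg/L·hr
Tail: C_last/k_e = 58.6/0.239 = 245.188
AUC_0→∞ (transdermal patch) = 1372.05 + 245.188 = 1617.238 µg/L·hr
F = (AUC_ev/D_ev)/(AUC_iv/D_iv) = (1617.238/7.5)/(1530/5) = 215.632/306 = 0.7047

F = 0.705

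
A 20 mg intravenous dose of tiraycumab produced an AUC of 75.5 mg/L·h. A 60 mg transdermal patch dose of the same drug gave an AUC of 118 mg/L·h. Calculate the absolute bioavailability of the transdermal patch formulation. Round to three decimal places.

F = (AUC_ev / D_ev) / (AUC_iv / D_iv)
  = (118/60) / (75.5/20)
  = 1.96667 / 3.775 = 0.5210

F = 0.521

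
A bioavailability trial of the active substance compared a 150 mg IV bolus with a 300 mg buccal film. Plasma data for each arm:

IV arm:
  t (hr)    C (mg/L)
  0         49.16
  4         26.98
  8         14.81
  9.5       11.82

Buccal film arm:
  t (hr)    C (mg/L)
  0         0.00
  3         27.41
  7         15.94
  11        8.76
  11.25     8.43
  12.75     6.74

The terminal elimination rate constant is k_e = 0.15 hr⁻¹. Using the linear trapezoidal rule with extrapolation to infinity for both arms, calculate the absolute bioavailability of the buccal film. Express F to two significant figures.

Trapezoidal AUC_0→9.5 (IV):
  [0→4]: (49.16+26.98)/2 × 4 = 152.28
  [4→8]: (26.98+14.81)/2 × 4 = 83.58
  [8→9.5]: (14.81+11.82)/2 × 1.5 = 19.9725
  Sum = 255.8325 mg/L·hr
IV tail: 11.82/0.15 = 78.800; AUC_iv,0→∞ = 255.8325 + 78.800 = 334.6325 mg/L·hr
Trapezoidal AUC_0→12.75 (buccal film):
  [0→3]: (0.00+27.41)/2 × 3 = 41.115
  [3→7]: (27.41+15.94)/2 × 4 = 86.7
  [7→11]: (15.94+8.76)/2 × 4 = 49.4
  [11→11.25]: (8.76+8.43)/2 × 0.25 = 2.14875
  [11.25→12.75]: (8.43+6.74)/2 × 1.5 = 11.3775
  Sum = 190.74125 mg/L·hr
buccal film tail: 6.74/0.15 = 44.933; AUC_ev,0→∞ = 190.74125 + 44.933 = 235.67425 mg/L·hr
F = (AUC_ev/D_ev)/(AUC_iv/D_iv) = (235.67425/300)/(334.6325/150) = 0.785581/2.23088 = 0.3521

F = 0.35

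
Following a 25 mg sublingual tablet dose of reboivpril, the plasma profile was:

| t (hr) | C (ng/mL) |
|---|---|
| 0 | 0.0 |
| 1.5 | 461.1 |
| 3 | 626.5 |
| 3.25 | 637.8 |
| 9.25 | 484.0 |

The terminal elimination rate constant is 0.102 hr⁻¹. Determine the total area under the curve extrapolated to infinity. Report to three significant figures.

Trapezoidal AUC_0→9.25:
  [0→1.5]: (0.0+461.1)/2 × 1.5 = 345.825
  [1.5→3]: (461.1+626.5)/2 × 1.5 = 815.7
  [3→3.25]: (626.5+637.8)/2 × 0.25 = 158.0375
  [3.25→9.25]: (637.8+484.0)/2 × 6 = 3365.4
  Sum = 4684.9625 ng/mL·hr
Extrapolated tail: C_last / k_e = 484.0 / 0.102 = 4745.098
AUC_0→∞ = 4684.9625 + 4745.098 = 9430.0605 ng/mL·hr

AUC = 9430 ng/mL·hr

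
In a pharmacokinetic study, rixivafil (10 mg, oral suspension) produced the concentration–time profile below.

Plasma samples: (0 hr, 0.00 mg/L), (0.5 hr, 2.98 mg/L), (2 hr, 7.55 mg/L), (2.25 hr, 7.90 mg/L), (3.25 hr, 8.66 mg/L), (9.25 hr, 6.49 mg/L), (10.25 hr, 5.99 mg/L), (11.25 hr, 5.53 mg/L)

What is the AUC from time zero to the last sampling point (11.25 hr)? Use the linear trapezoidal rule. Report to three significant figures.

Trapezoidal AUC_0→11.25:
  [0→0.5]: (0.00+2.98)/2 × 0.5 = 0.745
  [0.5→2]: (2.98+7.55)/2 × 1.5 = 7.8975
  [2→2.25]: (7.55+7.90)/2 × 0.25 = 1.93125
  [2.25→3.25]: (7.90+8.66)/2 × 1 = 8.28
  [3.25→9.25]: (8.66+6.49)/2 × 6 = 45.45
  [9.25→10.25]: (6.49+5.99)/2 × 1 = 6.24
  [10.25→11.25]: (5.99+5.53)/2 × 1 = 5.76
  Sum = 76.30375 mg/L·hr

AUC = 76.3 mg/L·hr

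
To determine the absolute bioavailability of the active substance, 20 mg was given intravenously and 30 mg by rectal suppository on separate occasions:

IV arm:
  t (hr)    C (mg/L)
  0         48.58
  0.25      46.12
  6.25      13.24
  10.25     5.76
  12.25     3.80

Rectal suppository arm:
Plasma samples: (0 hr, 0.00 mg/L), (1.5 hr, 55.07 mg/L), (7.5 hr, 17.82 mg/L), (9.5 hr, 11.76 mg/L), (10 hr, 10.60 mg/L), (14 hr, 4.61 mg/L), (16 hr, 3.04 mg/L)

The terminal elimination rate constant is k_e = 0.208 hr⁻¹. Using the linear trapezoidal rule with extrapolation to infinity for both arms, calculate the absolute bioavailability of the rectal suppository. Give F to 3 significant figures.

Trapezoidal AUC_0→12.25 (IV):
  [0→0.25]: (48.58+46.12)/2 × 0.25 = 11.8375
  [0.25→6.25]: (46.12+13.24)/2 × 6 = 178.08
  [6.25→10.25]: (13.24+5.76)/2 × 4 = 38.0
  [10.25→12.25]: (5.76+3.80)/2 × 2 = 9.56
  Sum = 237.4775 mg/L·hr
IV tail: 3.80/0.208 = 18.269; AUC_iv,0→∞ = 237.4775 + 18.269 = 255.7465 mg/L·hr
Trapezoidal AUC_0→16 (rectal suppository):
  [0→1.5]: (0.00+55.07)/2 × 1.5 = 41.3025
  [1.5→7.5]: (55.07+17.82)/2 × 6 = 218.67
  [7.5→9.5]: (17.82+11.76)/2 × 2 = 29.58
  [9.5→10]: (11.76+10.60)/2 × 0.5 = 5.59
  [10→14]: (10.60+4.61)/2 × 4 = 30.42
  [14→16]: (4.61+3.04)/2 × 2 = 7.65
  Sum = 333.2125 mg/L·hr
rectal suppository tail: 3.04/0.208 = 14.615; AUC_ev,0→∞ = 333.2125 + 14.615 = 347.8275 mg/L·hr
F = (AUC_ev/D_ev)/(AUC_iv/D_iv) = (347.8275/30)/(255.7465/20) = 11.59425/12.787325 = 0.9067

F = 0.907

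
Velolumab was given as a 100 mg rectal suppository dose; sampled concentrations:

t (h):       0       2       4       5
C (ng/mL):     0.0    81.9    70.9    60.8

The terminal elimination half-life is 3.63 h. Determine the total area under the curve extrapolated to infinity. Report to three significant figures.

Trapezoidal AUC_0→5:
  [0→2]: (0.0+81.9)/2 × 2 = 81.9
  [2→4]: (81.9+70.9)/2 × 2 = 152.8
  [4→5]: (70.9+60.8)/2 × 1 = 65.85
  Sum = 300.55 ng/mL·h
k_e = ln2 / t½ = 0.693147 / 3.63 = 0.1909 h^-1
Extrapolated tail: C_last / k_e = 60.8 / 0.1909 = 318.491
AUC_0→∞ = 300.55 + 318.491 = 619.041 ng/mL·h

AUC = 619 ng/mL·h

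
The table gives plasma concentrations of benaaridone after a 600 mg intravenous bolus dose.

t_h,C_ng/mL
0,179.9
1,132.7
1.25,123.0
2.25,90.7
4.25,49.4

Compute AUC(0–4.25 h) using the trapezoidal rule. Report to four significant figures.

AUC = 435.2 ng/mL·h

Trapezoidal AUC_0→4.25:
  [0→1]: (179.9+132.7)/2 × 1 = 156.3
  [1→1.25]: (132.7+123.0)/2 × 0.25 = 31.9625
  [1.25→2.25]: (123.0+90.7)/2 × 1 = 106.85
  [2.25→4.25]: (90.7+49.4)/2 × 2 = 140.1
  Sum = 435.2125 ng/mL·h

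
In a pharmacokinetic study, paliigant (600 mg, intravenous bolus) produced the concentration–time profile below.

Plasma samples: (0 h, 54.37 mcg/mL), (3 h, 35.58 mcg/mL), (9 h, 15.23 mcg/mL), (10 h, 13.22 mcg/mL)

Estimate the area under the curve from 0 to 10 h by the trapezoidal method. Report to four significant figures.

Trapezoidal AUC_0→10:
  [0→3]: (54.37+35.58)/2 × 3 = 134.925
  [3→9]: (35.58+15.23)/2 × 6 = 152.43
  [9→10]: (15.23+13.22)/2 × 1 = 14.225
  Sum = 301.58 mcg/mL·h

AUC = 301.6 mcg/mL·h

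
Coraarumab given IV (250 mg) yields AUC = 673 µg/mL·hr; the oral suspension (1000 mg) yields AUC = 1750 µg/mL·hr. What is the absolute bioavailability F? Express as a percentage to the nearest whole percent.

F = 65%

F = (AUC_ev / D_ev) / (AUC_iv / D_iv)
  = (1750/1000) / (673/250)
  = 1.75 / 2.692 = 0.6501
  = 65.01%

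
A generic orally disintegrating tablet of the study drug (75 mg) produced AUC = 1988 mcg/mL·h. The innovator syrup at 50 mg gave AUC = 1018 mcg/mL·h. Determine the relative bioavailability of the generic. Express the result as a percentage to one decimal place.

F_rel = (AUC_test/D_test) / (AUC_ref/D_ref)
      = (1988/75) / (1018/50)
      = 26.5067 / 20.36 = 1.3019 = 130.19%

F_rel = 130.2%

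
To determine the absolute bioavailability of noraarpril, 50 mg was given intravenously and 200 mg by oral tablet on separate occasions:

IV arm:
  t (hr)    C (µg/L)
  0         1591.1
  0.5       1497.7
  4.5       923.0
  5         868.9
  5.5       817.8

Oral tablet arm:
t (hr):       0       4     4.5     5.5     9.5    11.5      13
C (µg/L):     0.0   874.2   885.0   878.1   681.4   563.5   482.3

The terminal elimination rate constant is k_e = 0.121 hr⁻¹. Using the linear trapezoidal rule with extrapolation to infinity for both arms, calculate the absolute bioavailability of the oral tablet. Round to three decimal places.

Trapezoidal AUC_0→5.5 (IV):
  [0→0.5]: (1591.1+1497.7)/2 × 0.5 = 772.2
  [0.5→4.5]: (1497.7+923.0)/2 × 4 = 4841.4
  [4.5→5]: (923.0+868.9)/2 × 0.5 = 447.975
  [5→5.5]: (868.9+817.8)/2 × 0.5 = 421.675
  Sum = 6483.25 µg/L·hr
IV tail: 817.8/0.121 = 6758.678; AUC_iv,0→∞ = 6483.25 + 6758.678 = 13241.928 µg/L·hr
Trapezoidal AUC_0→13 (oral tablet):
  [0→4]: (0.0+874.2)/2 × 4 = 1748.4
  [4→4.5]: (874.2+885.0)/2 × 0.5 = 439.8
  [4.5→5.5]: (885.0+878.1)/2 × 1 = 881.55
  [5.5→9.5]: (878.1+681.4)/2 × 4 = 3119.0
  [9.5→11.5]: (681.4+563.5)/2 × 2 = 1244.9
  [11.5→13]: (563.5+482.3)/2 × 1.5 = 784.35
  Sum = 8218.0 µg/L·hr
oral tablet tail: 482.3/0.121 = 3985.950; AUC_ev,0→∞ = 8218.0 + 3985.950 = 12203.95 µg/L·hr
F = (AUC_ev/D_ev)/(AUC_iv/D_iv) = (12203.95/200)/(13241.928/50) = 61.01975/264.83856 = 0.2304

F = 0.230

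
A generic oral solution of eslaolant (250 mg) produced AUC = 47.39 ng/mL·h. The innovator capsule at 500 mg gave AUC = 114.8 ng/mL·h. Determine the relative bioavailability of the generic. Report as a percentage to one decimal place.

F_rel = (AUC_test/D_test) / (AUC_ref/D_ref)
      = (47.39/250) / (114.8/500)
      = 0.18956 / 0.2296 = 0.8256 = 82.56%

F_rel = 82.6%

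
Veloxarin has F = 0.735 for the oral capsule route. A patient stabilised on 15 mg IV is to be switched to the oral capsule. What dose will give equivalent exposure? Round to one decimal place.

For equal systemic exposure: F × D_ev = D_iv
D_ev = D_iv / F = 15 / 0.735 = 20.4082 mg

D_oral = 20.4 mg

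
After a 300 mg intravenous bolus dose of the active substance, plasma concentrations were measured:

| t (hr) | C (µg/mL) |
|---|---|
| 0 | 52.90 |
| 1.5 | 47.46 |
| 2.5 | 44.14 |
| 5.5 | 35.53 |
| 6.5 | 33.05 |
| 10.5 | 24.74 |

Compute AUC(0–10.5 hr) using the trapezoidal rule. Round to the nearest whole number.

AUC = 390 µg/mL·hr

Trapezoidal AUC_0→10.5:
  [0→1.5]: (52.90+47.46)/2 × 1.5 = 75.27
  [1.5→2.5]: (47.46+44.14)/2 × 1 = 45.8
  [2.5→5.5]: (44.14+35.53)/2 × 3 = 119.505
  [5.5→6.5]: (35.53+33.05)/2 × 1 = 34.29
  [6.5→10.5]: (33.05+24.74)/2 × 4 = 115.58
  Sum = 390.445 µg/mL·hr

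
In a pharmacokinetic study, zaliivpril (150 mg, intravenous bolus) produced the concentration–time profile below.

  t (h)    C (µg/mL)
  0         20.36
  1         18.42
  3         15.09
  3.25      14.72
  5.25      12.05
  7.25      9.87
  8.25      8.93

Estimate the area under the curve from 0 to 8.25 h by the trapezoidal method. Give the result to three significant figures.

Trapezoidal AUC_0→8.25:
  [0→1]: (20.36+18.42)/2 × 1 = 19.39
  [1→3]: (18.42+15.09)/2 × 2 = 33.51
  [3→3.25]: (15.09+14.72)/2 × 0.25 = 3.72625
  [3.25→5.25]: (14.72+12.05)/2 × 2 = 26.77
  [5.25→7.25]: (12.05+9.87)/2 × 2 = 21.92
  [7.25→8.25]: (9.87+8.93)/2 × 1 = 9.4
  Sum = 114.71625 µg/mL·h

AUC = 115 µg/mL·h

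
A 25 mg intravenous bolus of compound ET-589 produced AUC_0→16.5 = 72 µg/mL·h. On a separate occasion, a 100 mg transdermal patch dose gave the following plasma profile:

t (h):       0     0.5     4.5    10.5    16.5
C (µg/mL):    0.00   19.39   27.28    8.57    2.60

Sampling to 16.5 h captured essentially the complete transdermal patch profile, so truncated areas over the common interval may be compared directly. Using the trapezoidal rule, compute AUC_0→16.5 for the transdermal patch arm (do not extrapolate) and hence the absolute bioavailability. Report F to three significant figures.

Trapezoidal AUC_0→16.5 (transdermal patch):
  [0→0.5]: (0.00+19.39)/2 × 0.5 = 4.8475
  [0.5→4.5]: (19.39+27.28)/2 × 4 = 93.34
  [4.5→10.5]: (27.28+8.57)/2 × 6 = 107.55
  [10.5→16.5]: (8.57+2.60)/2 × 6 = 33.51
  Sum = 239.2475 µg/mL·h
F = (AUC_ev/D_ev)/(AUC_iv/D_iv) = (239.2475/100)/(72/25) = 2.392475/2.88 = 0.8307

F = 0.831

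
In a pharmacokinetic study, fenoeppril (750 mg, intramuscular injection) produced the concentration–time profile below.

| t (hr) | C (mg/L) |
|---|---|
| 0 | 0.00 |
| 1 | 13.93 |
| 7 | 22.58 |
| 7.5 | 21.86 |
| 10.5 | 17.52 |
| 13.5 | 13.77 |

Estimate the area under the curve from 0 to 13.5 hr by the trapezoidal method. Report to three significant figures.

AUC = 234 mg/L·hr

Trapezoidal AUC_0→13.5:
  [0→1]: (0.00+13.93)/2 × 1 = 6.965
  [1→7]: (13.93+22.58)/2 × 6 = 109.53
  [7→7.5]: (22.58+21.86)/2 × 0.5 = 11.11
  [7.5→10.5]: (21.86+17.52)/2 × 3 = 59.07
  [10.5→13.5]: (17.52+13.77)/2 × 3 = 46.935
  Sum = 233.61 mg/L·hr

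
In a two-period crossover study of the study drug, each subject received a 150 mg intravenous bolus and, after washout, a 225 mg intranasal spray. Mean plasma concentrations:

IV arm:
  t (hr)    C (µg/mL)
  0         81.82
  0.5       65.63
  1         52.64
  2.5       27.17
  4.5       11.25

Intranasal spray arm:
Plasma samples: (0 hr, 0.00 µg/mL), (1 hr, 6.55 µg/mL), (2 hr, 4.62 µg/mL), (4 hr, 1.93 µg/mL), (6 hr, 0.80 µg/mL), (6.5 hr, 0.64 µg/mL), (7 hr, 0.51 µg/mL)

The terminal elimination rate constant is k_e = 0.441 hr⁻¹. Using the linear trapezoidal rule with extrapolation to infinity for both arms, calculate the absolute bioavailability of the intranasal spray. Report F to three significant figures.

Trapezoidal AUC_0→4.5 (IV):
  [0→0.5]: (81.82+65.63)/2 × 0.5 = 36.8625
  [0.5→1]: (65.63+52.64)/2 × 0.5 = 29.5675
  [1→2.5]: (52.64+27.17)/2 × 1.5 = 59.8575
  [2.5→4.5]: (27.17+11.25)/2 × 2 = 38.42
  Sum = 164.7075 µg/mL·hr
IV tail: 11.25/0.441 = 25.510; AUC_iv,0→∞ = 164.7075 + 25.510 = 190.2175 µg/mL·hr
Trapezoidal AUC_0→7 (intranasal spray):
  [0→1]: (0.00+6.55)/2 × 1 = 3.275
  [1→2]: (6.55+4.62)/2 × 1 = 5.585
  [2→4]: (4.62+1.93)/2 × 2 = 6.55
  [4→6]: (1.93+0.80)/2 × 2 = 2.73
  [6→6.5]: (0.80+0.64)/2 × 0.5 = 0.36
  [6.5→7]: (0.64+0.51)/2 × 0.5 = 0.2875
  Sum = 18.7875 µg/mL·hr
intranasal spray tail: 0.51/0.441 = 1.156; AUC_ev,0→∞ = 18.7875 + 1.156 = 19.9435 µg/mL·hr
F = (AUC_ev/D_ev)/(AUC_iv/D_iv) = (19.9435/225)/(190.2175/150) = 0.0886378/1.26812 = 0.0699

F = 0.0699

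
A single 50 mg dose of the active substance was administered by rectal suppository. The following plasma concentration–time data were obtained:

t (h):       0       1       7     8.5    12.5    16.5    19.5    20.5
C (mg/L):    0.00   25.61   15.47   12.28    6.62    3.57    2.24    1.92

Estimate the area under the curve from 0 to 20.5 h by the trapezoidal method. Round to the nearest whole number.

AUC = 226 mg/L·h

Trapezoidal AUC_0→20.5:
  [0→1]: (0.00+25.61)/2 × 1 = 12.805
  [1→7]: (25.61+15.47)/2 × 6 = 123.24
  [7→8.5]: (15.47+12.28)/2 × 1.5 = 20.8125
  [8.5→12.5]: (12.28+6.62)/2 × 4 = 37.8
  [12.5→16.5]: (6.62+3.57)/2 × 4 = 20.38
  [16.5→19.5]: (3.57+2.24)/2 × 3 = 8.715
  [19.5→20.5]: (2.24+1.92)/2 × 1 = 2.08
  Sum = 225.8325 mg/L·h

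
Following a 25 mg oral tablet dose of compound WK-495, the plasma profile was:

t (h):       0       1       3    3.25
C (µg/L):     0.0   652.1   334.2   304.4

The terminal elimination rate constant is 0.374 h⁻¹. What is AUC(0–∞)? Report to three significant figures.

AUC = 2210 µg/L·h

Trapezoidal AUC_0→3.25:
  [0→1]: (0.0+652.1)/2 × 1 = 326.05
  [1→3]: (652.1+334.2)/2 × 2 = 986.3
  [3→3.25]: (334.2+304.4)/2 × 0.25 = 79.825
  Sum = 1392.175 µg/L·h
Extrapolated tail: C_last / k_e = 304.4 / 0.374 = 813.904
AUC_0→∞ = 1392.175 + 813.904 = 2206.079 µg/L·h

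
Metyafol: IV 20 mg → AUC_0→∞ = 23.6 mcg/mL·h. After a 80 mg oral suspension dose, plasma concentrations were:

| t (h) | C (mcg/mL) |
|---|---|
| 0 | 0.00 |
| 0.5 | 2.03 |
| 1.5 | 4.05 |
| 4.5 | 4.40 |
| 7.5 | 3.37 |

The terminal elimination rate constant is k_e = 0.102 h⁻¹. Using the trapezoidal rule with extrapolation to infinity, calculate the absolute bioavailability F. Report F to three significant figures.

Trapezoidal AUC_0→7.5 (oral suspension):
  [0→0.5]: (0.00+2.03)/2 × 0.5 = 0.5075
  [0.5→1.5]: (2.03+4.05)/2 × 1 = 3.04
  [1.5→4.5]: (4.05+4.40)/2 × 3 = 12.675
  [4.5→7.5]: (4.40+3.37)/2 × 3 = 11.655
  Sum = 27.8775 mcg/mL·h
Tail: C_last/k_e = 3.37/0.102 = 33.039
AUC_0→∞ (oral suspension) = 27.8775 + 33.039 = 60.9165 mcg/mL·h
F = (AUC_ev/D_ev)/(AUC_iv/D_iv) = (60.9165/80)/(23.6/20) = 0.76145625/1.18 = 0.6453

F = 0.645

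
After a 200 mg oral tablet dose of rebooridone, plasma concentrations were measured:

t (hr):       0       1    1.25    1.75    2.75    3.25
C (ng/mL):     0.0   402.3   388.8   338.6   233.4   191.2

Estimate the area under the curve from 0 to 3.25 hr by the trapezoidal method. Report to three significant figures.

AUC = 874 ng/mL·hr

Trapezoidal AUC_0→3.25:
  [0→1]: (0.0+402.3)/2 × 1 = 201.15
  [1→1.25]: (402.3+388.8)/2 × 0.25 = 98.8875
  [1.25→1.75]: (388.8+338.6)/2 × 0.5 = 181.85
  [1.75→2.75]: (338.6+233.4)/2 × 1 = 286.0
  [2.75→3.25]: (233.4+191.2)/2 × 0.5 = 106.15
  Sum = 874.0375 ng/mL·hr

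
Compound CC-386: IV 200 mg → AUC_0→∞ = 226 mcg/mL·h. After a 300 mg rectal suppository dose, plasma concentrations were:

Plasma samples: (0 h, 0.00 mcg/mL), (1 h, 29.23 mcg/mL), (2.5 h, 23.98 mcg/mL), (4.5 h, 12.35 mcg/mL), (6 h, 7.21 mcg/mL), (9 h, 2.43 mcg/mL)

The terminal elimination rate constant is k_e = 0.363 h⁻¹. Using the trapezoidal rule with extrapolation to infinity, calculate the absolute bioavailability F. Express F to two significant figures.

F = 0.37

Trapezoidal AUC_0→9 (rectal suppository):
  [0→1]: (0.00+29.23)/2 × 1 = 14.615
  [1→2.5]: (29.23+23.98)/2 × 1.5 = 39.9075
  [2.5→4.5]: (23.98+12.35)/2 × 2 = 36.33
  [4.5→6]: (12.35+7.21)/2 × 1.5 = 14.67
  [6→9]: (7.21+2.43)/2 × 3 = 14.46
  Sum = 119.9825 mcg/mL·h
Tail: C_last/k_e = 2.43/0.363 = 6.694
AUC_0→∞ (rectal suppository) = 119.9825 + 6.694 = 126.6765 mcg/mL·h
F = (AUC_ev/D_ev)/(AUC_iv/D_iv) = (126.6765/300)/(226/200) = 0.422255/1.13 = 0.3737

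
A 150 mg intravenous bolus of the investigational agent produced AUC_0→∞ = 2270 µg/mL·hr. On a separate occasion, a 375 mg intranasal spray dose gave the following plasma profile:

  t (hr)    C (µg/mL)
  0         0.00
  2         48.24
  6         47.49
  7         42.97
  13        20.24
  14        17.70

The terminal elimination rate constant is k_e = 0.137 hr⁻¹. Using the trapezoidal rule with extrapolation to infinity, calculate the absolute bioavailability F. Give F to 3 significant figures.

F = 0.110

Trapezoidal AUC_0→14 (intranasal spray):
  [0→2]: (0.00+48.24)/2 × 2 = 48.24
  [2→6]: (48.24+47.49)/2 × 4 = 191.46
  [6→7]: (47.49+42.97)/2 × 1 = 45.23
  [7→13]: (42.97+20.24)/2 × 6 = 189.63
  [13→14]: (20.24+17.70)/2 × 1 = 18.97
  Sum = 493.53 µg/mL·hr
Tail: C_last/k_e = 17.70/0.137 = 129.197
AUC_0→∞ (intranasal spray) = 493.53 + 129.197 = 622.727 µg/mL·hr
F = (AUC_ev/D_ev)/(AUC_iv/D_iv) = (622.727/375)/(2270/150) = 1.66061/15.1333 = 0.1097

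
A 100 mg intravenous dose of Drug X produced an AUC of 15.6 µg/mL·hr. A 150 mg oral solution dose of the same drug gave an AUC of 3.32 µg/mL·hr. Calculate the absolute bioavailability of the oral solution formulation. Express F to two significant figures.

F = 0.14

F = (AUC_ev / D_ev) / (AUC_iv / D_iv)
  = (3.32/150) / (15.6/100)
  = 0.0221333 / 0.156 = 0.1419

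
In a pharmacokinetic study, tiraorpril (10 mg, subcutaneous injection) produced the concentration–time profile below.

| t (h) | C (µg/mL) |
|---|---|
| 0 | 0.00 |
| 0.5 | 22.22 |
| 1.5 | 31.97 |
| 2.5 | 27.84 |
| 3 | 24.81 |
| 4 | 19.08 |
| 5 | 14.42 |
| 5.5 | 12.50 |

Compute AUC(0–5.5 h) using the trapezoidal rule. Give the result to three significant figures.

AUC = 121 µg/mL·h

Trapezoidal AUC_0→5.5:
  [0→0.5]: (0.00+22.22)/2 × 0.5 = 5.555
  [0.5→1.5]: (22.22+31.97)/2 × 1 = 27.095
  [1.5→2.5]: (31.97+27.84)/2 × 1 = 29.905
  [2.5→3]: (27.84+24.81)/2 × 0.5 = 13.1625
  [3→4]: (24.81+19.08)/2 × 1 = 21.945
  [4→5]: (19.08+14.42)/2 × 1 = 16.75
  [5→5.5]: (14.42+12.50)/2 × 0.5 = 6.73
  Sum = 121.1425 µg/mL·h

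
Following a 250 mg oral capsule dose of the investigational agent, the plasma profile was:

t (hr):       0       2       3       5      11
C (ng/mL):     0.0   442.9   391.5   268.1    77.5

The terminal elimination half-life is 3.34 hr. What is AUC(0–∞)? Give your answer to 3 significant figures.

AUC = 2930 ng/mL·hr

Trapezoidal AUC_0→11:
  [0→2]: (0.0+442.9)/2 × 2 = 442.9
  [2→3]: (442.9+391.5)/2 × 1 = 417.2
  [3→5]: (391.5+268.1)/2 × 2 = 659.6
  [5→11]: (268.1+77.5)/2 × 6 = 1036.8
  Sum = 2556.5 ng/mL·hr
k_e = ln2 / t½ = 0.693147 / 3.34 = 0.2075 hr^-1
Extrapolated tail: C_last / k_e = 77.5 / 0.2075 = 373.494
AUC_0→∞ = 2556.5 + 373.494 = 2929.994 ng/mL·hr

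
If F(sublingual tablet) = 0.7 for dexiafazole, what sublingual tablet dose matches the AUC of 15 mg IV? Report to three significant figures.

For equal systemic exposure: F × D_ev = D_iv
D_ev = D_iv / F = 15 / 0.7 = 21.4286 mg

D_sublingual = 21.4 mg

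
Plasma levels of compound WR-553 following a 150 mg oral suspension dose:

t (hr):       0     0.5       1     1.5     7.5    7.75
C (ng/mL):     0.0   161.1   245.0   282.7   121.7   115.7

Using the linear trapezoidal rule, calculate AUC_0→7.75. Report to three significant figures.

Trapezoidal AUC_0→7.75:
  [0→0.5]: (0.0+161.1)/2 × 0.5 = 40.275
  [0.5→1]: (161.1+245.0)/2 × 0.5 = 101.525
  [1→1.5]: (245.0+282.7)/2 × 0.5 = 131.925
  [1.5→7.5]: (282.7+121.7)/2 × 6 = 1213.2
  [7.5→7.75]: (121.7+115.7)/2 × 0.25 = 29.675
  Sum = 1516.6 ng/mL·hr

AUC = 1520 ng/mL·hr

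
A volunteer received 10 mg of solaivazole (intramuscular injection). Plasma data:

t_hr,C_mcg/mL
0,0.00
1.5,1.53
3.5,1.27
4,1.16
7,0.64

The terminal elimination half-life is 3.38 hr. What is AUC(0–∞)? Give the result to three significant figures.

Trapezoidal AUC_0→7:
  [0→1.5]: (0.00+1.53)/2 × 1.5 = 1.1475
  [1.5→3.5]: (1.53+1.27)/2 × 2 = 2.8
  [3.5→4]: (1.27+1.16)/2 × 0.5 = 0.6075
  [4→7]: (1.16+0.64)/2 × 3 = 2.7
  Sum = 7.255 mcg/mL·hr
k_e = ln2 / t½ = 0.693147 / 3.38 = 0.2051 hr^-1
Extrapolated tail: C_last / k_e = 0.64 / 0.2051 = 3.120
AUC_0→∞ = 7.255 + 3.120 = 10.375 mcg/mL·hr

AUC = 10.4 mcg/mL·hr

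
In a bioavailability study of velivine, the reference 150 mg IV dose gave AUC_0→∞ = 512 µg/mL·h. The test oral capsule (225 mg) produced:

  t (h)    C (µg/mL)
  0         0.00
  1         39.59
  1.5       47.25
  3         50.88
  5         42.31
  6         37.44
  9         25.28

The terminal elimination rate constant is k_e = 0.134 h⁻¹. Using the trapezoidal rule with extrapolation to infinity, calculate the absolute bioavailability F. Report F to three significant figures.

F = 0.691

Trapezoidal AUC_0→9 (oral capsule):
  [0→1]: (0.00+39.59)/2 × 1 = 19.795
  [1→1.5]: (39.59+47.25)/2 × 0.5 = 21.71
  [1.5→3]: (47.25+50.88)/2 × 1.5 = 73.5975
  [3→5]: (50.88+42.31)/2 × 2 = 93.19
  [5→6]: (42.31+37.44)/2 × 1 = 39.875
  [6→9]: (37.44+25.28)/2 × 3 = 94.08
  Sum = 342.2475 µg/mL·h
Tail: C_last/k_e = 25.28/0.134 = 188.657
AUC_0→∞ (oral capsule) = 342.2475 + 188.657 = 530.9045 µg/mL·h
F = (AUC_ev/D_ev)/(AUC_iv/D_iv) = (530.9045/225)/(512/150) = 2.35958/3.41333 = 0.6913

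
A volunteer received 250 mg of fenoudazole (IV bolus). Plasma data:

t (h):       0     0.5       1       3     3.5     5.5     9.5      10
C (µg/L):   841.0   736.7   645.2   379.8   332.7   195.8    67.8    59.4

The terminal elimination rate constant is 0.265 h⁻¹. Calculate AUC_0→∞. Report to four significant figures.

Trapezoidal AUC_0→10:
  [0→0.5]: (841.0+736.7)/2 × 0.5 = 394.425
  [0.5→1]: (736.7+645.2)/2 × 0.5 = 345.475
  [1→3]: (645.2+379.8)/2 × 2 = 1025.0
  [3→3.5]: (379.8+332.7)/2 × 0.5 = 178.125
  [3.5→5.5]: (332.7+195.8)/2 × 2 = 528.5
  [5.5→9.5]: (195.8+67.8)/2 × 4 = 527.2
  [9.5→10]: (67.8+59.4)/2 × 0.5 = 31.8
  Sum = 3030.525 µg/L·h
Extrapolated tail: C_last / k_e = 59.4 / 0.265 = 224.151
AUC_0→∞ = 3030.525 + 224.151 = 3254.676 µg/L·h

AUC = 3255 µg/L·h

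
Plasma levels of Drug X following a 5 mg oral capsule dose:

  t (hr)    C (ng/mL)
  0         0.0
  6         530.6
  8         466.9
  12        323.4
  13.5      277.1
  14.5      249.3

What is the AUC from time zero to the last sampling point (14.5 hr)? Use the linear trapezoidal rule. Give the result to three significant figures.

Trapezoidal AUC_0→14.5:
  [0→6]: (0.0+530.6)/2 × 6 = 1591.8
  [6→8]: (530.6+466.9)/2 × 2 = 997.5
  [8→12]: (466.9+323.4)/2 × 4 = 1580.6
  [12→13.5]: (323.4+277.1)/2 × 1.5 = 450.375
  [13.5→14.5]: (277.1+249.3)/2 × 1 = 263.2
  Sum = 4883.475 ng/mL·hr

AUC = 4880 ng/mL·hr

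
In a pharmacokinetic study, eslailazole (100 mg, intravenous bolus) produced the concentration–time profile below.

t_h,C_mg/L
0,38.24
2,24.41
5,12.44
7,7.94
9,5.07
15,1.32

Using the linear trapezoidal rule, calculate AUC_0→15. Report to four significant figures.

Trapezoidal AUC_0→15:
  [0→2]: (38.24+24.41)/2 × 2 = 62.65
  [2→5]: (24.41+12.44)/2 × 3 = 55.275
  [5→7]: (12.44+7.94)/2 × 2 = 20.38
  [7→9]: (7.94+5.07)/2 × 2 = 13.01
  [9→15]: (5.07+1.32)/2 × 6 = 19.17
  Sum = 170.485 mg/L·h

AUC = 170.5 mg/L·h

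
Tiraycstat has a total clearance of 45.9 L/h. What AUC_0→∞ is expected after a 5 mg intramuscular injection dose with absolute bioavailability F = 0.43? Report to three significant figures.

AUC_0→∞ = F × Dose / CL
        = 0.43 × 5 / 45.9 = 0.046841 mg/L·h

AUC = 0.0468 mg/L·h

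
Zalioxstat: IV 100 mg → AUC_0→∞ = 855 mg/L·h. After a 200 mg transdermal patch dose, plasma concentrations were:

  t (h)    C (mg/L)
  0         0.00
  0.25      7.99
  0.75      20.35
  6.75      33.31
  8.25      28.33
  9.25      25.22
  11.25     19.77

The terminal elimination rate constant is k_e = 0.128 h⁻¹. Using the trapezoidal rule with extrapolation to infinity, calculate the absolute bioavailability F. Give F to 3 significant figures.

F = 0.258

Trapezoidal AUC_0→11.25 (transdermal patch):
  [0→0.25]: (0.00+7.99)/2 × 0.25 = 0.99875
  [0.25→0.75]: (7.99+20.35)/2 × 0.5 = 7.085
  [0.75→6.75]: (20.35+33.31)/2 × 6 = 160.98
  [6.75→8.25]: (33.31+28.33)/2 × 1.5 = 46.23
  [8.25→9.25]: (28.33+25.22)/2 × 1 = 26.775
  [9.25→11.25]: (25.22+19.77)/2 × 2 = 44.99
  Sum = 287.05875 mg/L·h
Tail: C_last/k_e = 19.77/0.128 = 154.453
AUC_0→∞ (transdermal patch) = 287.05875 + 154.453 = 441.51175 mg/L·h
F = (AUC_ev/D_ev)/(AUC_iv/D_iv) = (441.51175/200)/(855/100) = 2.20756/8.55 = 0.2582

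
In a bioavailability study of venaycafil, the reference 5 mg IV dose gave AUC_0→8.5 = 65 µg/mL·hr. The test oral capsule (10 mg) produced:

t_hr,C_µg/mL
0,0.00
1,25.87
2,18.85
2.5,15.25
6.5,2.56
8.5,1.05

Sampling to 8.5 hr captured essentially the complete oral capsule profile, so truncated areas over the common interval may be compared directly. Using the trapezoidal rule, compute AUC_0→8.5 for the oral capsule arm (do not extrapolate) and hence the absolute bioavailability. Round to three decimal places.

Trapezoidal AUC_0→8.5 (oral capsule):
  [0→1]: (0.00+25.87)/2 × 1 = 12.935
  [1→2]: (25.87+18.85)/2 × 1 = 22.36
  [2→2.5]: (18.85+15.25)/2 × 0.5 = 8.525
  [2.5→6.5]: (15.25+2.56)/2 × 4 = 35.62
  [6.5→8.5]: (2.56+1.05)/2 × 2 = 3.61
  Sum = 83.05 µg/mL·hr
F = (AUC_ev/D_ev)/(AUC_iv/D_iv) = (83.05/10)/(65/5) = 8.305/13 = 0.6388

F = 0.639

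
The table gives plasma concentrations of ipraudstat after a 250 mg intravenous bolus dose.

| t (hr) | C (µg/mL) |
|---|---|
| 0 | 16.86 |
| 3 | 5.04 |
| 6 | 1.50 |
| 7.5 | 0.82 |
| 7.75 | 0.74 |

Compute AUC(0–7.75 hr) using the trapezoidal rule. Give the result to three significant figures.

AUC = 44.6 µg/mL·hr

Trapezoidal AUC_0→7.75:
  [0→3]: (16.86+5.04)/2 × 3 = 32.85
  [3→6]: (5.04+1.50)/2 × 3 = 9.81
  [6→7.5]: (1.50+0.82)/2 × 1.5 = 1.74
  [7.5→7.75]: (0.82+0.74)/2 × 0.25 = 0.195
  Sum = 44.595 µg/mL·hr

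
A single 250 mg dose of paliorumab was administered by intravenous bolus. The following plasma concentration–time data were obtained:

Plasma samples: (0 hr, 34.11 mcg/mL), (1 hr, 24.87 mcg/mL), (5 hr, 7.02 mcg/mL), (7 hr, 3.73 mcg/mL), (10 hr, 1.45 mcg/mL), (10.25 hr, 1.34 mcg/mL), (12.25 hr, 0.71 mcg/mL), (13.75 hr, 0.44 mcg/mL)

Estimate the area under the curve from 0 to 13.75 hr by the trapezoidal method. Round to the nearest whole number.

AUC = 115 mcg/mL·hr

Trapezoidal AUC_0→13.75:
  [0→1]: (34.11+24.87)/2 × 1 = 29.49
  [1→5]: (24.87+7.02)/2 × 4 = 63.78
  [5→7]: (7.02+3.73)/2 × 2 = 10.75
  [7→10]: (3.73+1.45)/2 × 3 = 7.77
  [10→10.25]: (1.45+1.34)/2 × 0.25 = 0.34875
  [10.25→12.25]: (1.34+0.71)/2 × 2 = 2.05
  [12.25→13.75]: (0.71+0.44)/2 × 1.5 = 0.8625
  Sum = 115.05125 mcg/mL·hr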